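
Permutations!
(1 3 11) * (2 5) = (1 3 11)(2 5) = [0, 3, 5, 11, 4, 2, 6, 7, 8, 9, 10, 1]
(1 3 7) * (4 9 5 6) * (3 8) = (1 8 3 7)(4 9 5 6) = [0, 8, 2, 7, 9, 6, 4, 1, 3, 5]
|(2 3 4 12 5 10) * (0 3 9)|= |(0 3 4 12 5 10 2 9)|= 8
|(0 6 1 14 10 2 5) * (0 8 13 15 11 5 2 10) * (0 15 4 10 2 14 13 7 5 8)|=|(0 6 1 13 4 10 2 14 15 11 8 7 5)|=13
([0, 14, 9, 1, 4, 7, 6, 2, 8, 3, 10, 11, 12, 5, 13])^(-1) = [0, 3, 7, 9, 4, 13, 6, 5, 8, 2, 10, 11, 12, 14, 1]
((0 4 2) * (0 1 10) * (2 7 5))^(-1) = (0 10 1 2 5 7 4)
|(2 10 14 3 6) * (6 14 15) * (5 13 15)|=|(2 10 5 13 15 6)(3 14)|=6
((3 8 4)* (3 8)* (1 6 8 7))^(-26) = (1 7 4 8 6)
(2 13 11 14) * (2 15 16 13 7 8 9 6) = (2 7 8 9 6)(11 14 15 16 13) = [0, 1, 7, 3, 4, 5, 2, 8, 9, 6, 10, 14, 12, 11, 15, 16, 13]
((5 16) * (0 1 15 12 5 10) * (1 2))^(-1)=(0 10 16 5 12 15 1 2)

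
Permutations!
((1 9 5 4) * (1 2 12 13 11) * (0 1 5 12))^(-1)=(0 2 4 5 11 13 12 9 1)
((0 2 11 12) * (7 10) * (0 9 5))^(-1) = (0 5 9 12 11 2)(7 10)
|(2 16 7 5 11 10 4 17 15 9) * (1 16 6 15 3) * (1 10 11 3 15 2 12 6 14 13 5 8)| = |(1 16 7 8)(2 14 13 5 3 10 4 17 15 9 12 6)| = 12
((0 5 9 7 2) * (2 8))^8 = ((0 5 9 7 8 2))^8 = (0 9 8)(2 5 7)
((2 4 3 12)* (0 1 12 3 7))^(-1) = (0 7 4 2 12 1)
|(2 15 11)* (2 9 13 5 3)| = 7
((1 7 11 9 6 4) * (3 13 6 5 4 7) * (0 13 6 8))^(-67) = (0 8 13)(1 9 6 4 11 3 5 7)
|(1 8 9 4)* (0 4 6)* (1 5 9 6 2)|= 8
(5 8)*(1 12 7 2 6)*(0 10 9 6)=(0 10 9 6 1 12 7 2)(5 8)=[10, 12, 0, 3, 4, 8, 1, 2, 5, 6, 9, 11, 7]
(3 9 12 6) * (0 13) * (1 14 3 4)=(0 13)(1 14 3 9 12 6 4)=[13, 14, 2, 9, 1, 5, 4, 7, 8, 12, 10, 11, 6, 0, 3]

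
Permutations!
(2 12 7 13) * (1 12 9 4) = (1 12 7 13 2 9 4) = [0, 12, 9, 3, 1, 5, 6, 13, 8, 4, 10, 11, 7, 2]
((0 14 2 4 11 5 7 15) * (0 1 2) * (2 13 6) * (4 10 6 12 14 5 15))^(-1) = (0 14 12 13 1 15 11 4 7 5)(2 6 10)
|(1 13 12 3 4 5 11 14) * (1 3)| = |(1 13 12)(3 4 5 11 14)| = 15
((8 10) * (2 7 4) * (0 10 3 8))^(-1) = ((0 10)(2 7 4)(3 8))^(-1) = (0 10)(2 4 7)(3 8)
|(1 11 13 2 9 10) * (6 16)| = 6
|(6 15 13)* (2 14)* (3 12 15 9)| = 6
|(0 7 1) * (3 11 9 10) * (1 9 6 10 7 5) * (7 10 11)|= |(0 5 1)(3 7 9 10)(6 11)|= 12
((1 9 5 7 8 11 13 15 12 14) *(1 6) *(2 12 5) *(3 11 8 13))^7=(1 9 2 12 14 6)(3 11)(5 15 13 7)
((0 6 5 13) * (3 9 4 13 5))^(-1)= (0 13 4 9 3 6)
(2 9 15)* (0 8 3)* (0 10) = [8, 1, 9, 10, 4, 5, 6, 7, 3, 15, 0, 11, 12, 13, 14, 2] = (0 8 3 10)(2 9 15)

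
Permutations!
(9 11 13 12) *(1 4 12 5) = [0, 4, 2, 3, 12, 1, 6, 7, 8, 11, 10, 13, 9, 5] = (1 4 12 9 11 13 5)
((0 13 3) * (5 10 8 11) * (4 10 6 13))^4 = (0 11 3 8 13 10 6 4 5)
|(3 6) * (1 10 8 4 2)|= 10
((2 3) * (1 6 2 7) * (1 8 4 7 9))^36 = (1 6 2 3 9)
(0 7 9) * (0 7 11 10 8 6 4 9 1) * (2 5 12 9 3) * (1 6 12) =(0 11 10 8 12 9 7 6 4 3 2 5 1) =[11, 0, 5, 2, 3, 1, 4, 6, 12, 7, 8, 10, 9]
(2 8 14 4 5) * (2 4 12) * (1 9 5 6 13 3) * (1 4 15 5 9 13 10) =[0, 13, 8, 4, 6, 15, 10, 7, 14, 9, 1, 11, 2, 3, 12, 5] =(1 13 3 4 6 10)(2 8 14 12)(5 15)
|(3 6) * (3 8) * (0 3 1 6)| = 6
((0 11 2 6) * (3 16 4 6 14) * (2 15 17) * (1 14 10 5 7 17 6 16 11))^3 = ((0 1 14 3 11 15 6)(2 10 5 7 17)(4 16))^3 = (0 3 6 14 15 1 11)(2 7 10 17 5)(4 16)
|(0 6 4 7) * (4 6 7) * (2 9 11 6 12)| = 10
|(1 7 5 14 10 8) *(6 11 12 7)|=9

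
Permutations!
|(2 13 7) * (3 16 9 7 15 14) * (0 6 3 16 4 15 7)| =|(0 6 3 4 15 14 16 9)(2 13 7)| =24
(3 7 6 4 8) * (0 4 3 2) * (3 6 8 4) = (0 3 7 8 2) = [3, 1, 0, 7, 4, 5, 6, 8, 2]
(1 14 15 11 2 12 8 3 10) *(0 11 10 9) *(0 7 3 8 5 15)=(0 11 2 12 5 15 10 1 14)(3 9 7)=[11, 14, 12, 9, 4, 15, 6, 3, 8, 7, 1, 2, 5, 13, 0, 10]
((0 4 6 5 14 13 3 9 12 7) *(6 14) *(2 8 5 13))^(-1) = ((0 4 14 2 8 5 6 13 3 9 12 7))^(-1) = (0 7 12 9 3 13 6 5 8 2 14 4)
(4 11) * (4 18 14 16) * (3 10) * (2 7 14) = [0, 1, 7, 10, 11, 5, 6, 14, 8, 9, 3, 18, 12, 13, 16, 15, 4, 17, 2] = (2 7 14 16 4 11 18)(3 10)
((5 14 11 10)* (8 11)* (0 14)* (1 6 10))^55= (0 5 10 6 1 11 8 14)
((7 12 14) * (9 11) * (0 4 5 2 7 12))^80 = ((0 4 5 2 7)(9 11)(12 14))^80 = (14)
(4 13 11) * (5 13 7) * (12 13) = (4 7 5 12 13 11) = [0, 1, 2, 3, 7, 12, 6, 5, 8, 9, 10, 4, 13, 11]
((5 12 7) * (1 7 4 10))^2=((1 7 5 12 4 10))^2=(1 5 4)(7 12 10)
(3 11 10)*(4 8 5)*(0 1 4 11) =(0 1 4 8 5 11 10 3) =[1, 4, 2, 0, 8, 11, 6, 7, 5, 9, 3, 10]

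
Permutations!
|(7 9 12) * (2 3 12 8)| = |(2 3 12 7 9 8)| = 6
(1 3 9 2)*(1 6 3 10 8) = (1 10 8)(2 6 3 9) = [0, 10, 6, 9, 4, 5, 3, 7, 1, 2, 8]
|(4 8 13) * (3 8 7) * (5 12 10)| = 15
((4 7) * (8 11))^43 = (4 7)(8 11)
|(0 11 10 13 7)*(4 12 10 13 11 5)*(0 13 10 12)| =6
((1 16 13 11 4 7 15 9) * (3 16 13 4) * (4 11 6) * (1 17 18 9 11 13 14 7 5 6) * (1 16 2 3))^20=((1 14 7 15 11)(2 3)(4 5 6)(9 17 18)(13 16))^20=(4 6 5)(9 18 17)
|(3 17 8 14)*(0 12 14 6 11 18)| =9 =|(0 12 14 3 17 8 6 11 18)|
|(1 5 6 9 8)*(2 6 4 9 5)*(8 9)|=6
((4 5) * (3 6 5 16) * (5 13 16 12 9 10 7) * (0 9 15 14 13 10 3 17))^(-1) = (0 17 16 13 14 15 12 4 5 7 10 6 3 9)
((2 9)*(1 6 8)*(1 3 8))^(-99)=((1 6)(2 9)(3 8))^(-99)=(1 6)(2 9)(3 8)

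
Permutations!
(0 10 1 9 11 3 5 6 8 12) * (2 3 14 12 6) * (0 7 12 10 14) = [14, 9, 3, 5, 4, 2, 8, 12, 6, 11, 1, 0, 7, 13, 10] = (0 14 10 1 9 11)(2 3 5)(6 8)(7 12)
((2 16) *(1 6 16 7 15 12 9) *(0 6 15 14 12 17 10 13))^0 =((0 6 16 2 7 14 12 9 1 15 17 10 13))^0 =(17)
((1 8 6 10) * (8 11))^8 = (1 6 11 10 8)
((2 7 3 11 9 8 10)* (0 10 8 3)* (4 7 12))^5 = ((0 10 2 12 4 7)(3 11 9))^5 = (0 7 4 12 2 10)(3 9 11)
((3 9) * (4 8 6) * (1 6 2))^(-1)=(1 2 8 4 6)(3 9)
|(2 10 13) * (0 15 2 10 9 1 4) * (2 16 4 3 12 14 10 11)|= 36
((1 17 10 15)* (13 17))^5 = ((1 13 17 10 15))^5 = (17)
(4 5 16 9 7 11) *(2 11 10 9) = [0, 1, 11, 3, 5, 16, 6, 10, 8, 7, 9, 4, 12, 13, 14, 15, 2] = (2 11 4 5 16)(7 10 9)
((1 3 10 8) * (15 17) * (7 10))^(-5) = (15 17)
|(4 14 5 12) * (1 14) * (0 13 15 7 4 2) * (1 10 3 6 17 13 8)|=|(0 8 1 14 5 12 2)(3 6 17 13 15 7 4 10)|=56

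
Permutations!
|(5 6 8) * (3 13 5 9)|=6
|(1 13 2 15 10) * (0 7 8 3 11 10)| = |(0 7 8 3 11 10 1 13 2 15)| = 10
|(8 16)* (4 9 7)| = 6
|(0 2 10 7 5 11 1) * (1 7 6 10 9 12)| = 30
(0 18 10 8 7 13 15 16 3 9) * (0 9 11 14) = [18, 1, 2, 11, 4, 5, 6, 13, 7, 9, 8, 14, 12, 15, 0, 16, 3, 17, 10] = (0 18 10 8 7 13 15 16 3 11 14)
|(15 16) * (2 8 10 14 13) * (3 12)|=10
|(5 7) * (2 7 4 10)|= |(2 7 5 4 10)|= 5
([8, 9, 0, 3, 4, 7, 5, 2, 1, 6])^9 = (0 8 1 9 6 5 7 2)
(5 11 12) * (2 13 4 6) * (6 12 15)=(2 13 4 12 5 11 15 6)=[0, 1, 13, 3, 12, 11, 2, 7, 8, 9, 10, 15, 5, 4, 14, 6]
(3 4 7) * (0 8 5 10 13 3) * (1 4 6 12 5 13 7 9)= (0 8 13 3 6 12 5 10 7)(1 4 9)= [8, 4, 2, 6, 9, 10, 12, 0, 13, 1, 7, 11, 5, 3]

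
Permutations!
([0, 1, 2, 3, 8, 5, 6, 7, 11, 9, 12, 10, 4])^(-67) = (4 10 8 12 11)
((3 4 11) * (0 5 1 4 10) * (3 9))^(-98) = ((0 5 1 4 11 9 3 10))^(-98) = (0 3 11 1)(4 5 10 9)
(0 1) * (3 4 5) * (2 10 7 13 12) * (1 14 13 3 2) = (0 14 13 12 1)(2 10 7 3 4 5) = [14, 0, 10, 4, 5, 2, 6, 3, 8, 9, 7, 11, 1, 12, 13]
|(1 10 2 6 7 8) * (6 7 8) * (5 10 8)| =10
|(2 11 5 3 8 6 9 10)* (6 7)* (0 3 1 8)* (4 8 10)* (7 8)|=20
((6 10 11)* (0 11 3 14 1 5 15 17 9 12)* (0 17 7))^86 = (0 1 6 15 3)(5 10 7 14 11)(9 17 12)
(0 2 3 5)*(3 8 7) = [2, 1, 8, 5, 4, 0, 6, 3, 7] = (0 2 8 7 3 5)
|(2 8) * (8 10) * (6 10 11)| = |(2 11 6 10 8)| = 5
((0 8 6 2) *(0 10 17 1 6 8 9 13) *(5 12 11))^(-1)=(0 13 9)(1 17 10 2 6)(5 11 12)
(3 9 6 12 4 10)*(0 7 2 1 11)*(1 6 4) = (0 7 2 6 12 1 11)(3 9 4 10) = [7, 11, 6, 9, 10, 5, 12, 2, 8, 4, 3, 0, 1]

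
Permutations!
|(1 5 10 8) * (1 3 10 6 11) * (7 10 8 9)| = 12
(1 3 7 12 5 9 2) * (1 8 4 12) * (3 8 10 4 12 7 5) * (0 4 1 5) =(0 4 7 5 9 2 10 1 8 12 3) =[4, 8, 10, 0, 7, 9, 6, 5, 12, 2, 1, 11, 3]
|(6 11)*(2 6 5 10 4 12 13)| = 8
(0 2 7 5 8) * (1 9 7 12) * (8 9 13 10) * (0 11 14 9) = (0 2 12 1 13 10 8 11 14 9 7 5) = [2, 13, 12, 3, 4, 0, 6, 5, 11, 7, 8, 14, 1, 10, 9]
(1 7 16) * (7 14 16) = (1 14 16) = [0, 14, 2, 3, 4, 5, 6, 7, 8, 9, 10, 11, 12, 13, 16, 15, 1]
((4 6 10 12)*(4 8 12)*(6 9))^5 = (4 9 6 10)(8 12)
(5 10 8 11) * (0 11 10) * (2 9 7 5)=(0 11 2 9 7 5)(8 10)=[11, 1, 9, 3, 4, 0, 6, 5, 10, 7, 8, 2]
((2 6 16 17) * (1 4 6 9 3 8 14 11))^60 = (1 2 11 17 14 16 8 6 3 4 9)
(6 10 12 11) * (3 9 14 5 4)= (3 9 14 5 4)(6 10 12 11)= [0, 1, 2, 9, 3, 4, 10, 7, 8, 14, 12, 6, 11, 13, 5]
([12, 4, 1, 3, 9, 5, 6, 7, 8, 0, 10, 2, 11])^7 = (12)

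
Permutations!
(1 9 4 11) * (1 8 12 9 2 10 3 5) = (1 2 10 3 5)(4 11 8 12 9) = [0, 2, 10, 5, 11, 1, 6, 7, 12, 4, 3, 8, 9]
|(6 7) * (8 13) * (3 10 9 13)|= 10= |(3 10 9 13 8)(6 7)|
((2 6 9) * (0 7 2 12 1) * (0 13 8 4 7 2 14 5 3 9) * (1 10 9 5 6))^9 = ((0 2 1 13 8 4 7 14 6)(3 5)(9 12 10))^9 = (14)(3 5)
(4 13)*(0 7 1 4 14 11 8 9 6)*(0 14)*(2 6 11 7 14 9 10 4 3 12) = (0 14 7 1 3 12 2 6 9 11 8 10 4 13) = [14, 3, 6, 12, 13, 5, 9, 1, 10, 11, 4, 8, 2, 0, 7]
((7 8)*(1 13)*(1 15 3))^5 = (1 13 15 3)(7 8)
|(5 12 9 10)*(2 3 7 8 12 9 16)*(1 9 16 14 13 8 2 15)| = |(1 9 10 5 16 15)(2 3 7)(8 12 14 13)| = 12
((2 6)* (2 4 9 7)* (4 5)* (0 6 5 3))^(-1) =((0 6 3)(2 5 4 9 7))^(-1) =(0 3 6)(2 7 9 4 5)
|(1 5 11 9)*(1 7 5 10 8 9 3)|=8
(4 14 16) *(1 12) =(1 12)(4 14 16) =[0, 12, 2, 3, 14, 5, 6, 7, 8, 9, 10, 11, 1, 13, 16, 15, 4]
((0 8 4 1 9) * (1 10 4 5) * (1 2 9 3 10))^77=((0 8 5 2 9)(1 3 10 4))^77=(0 5 9 8 2)(1 3 10 4)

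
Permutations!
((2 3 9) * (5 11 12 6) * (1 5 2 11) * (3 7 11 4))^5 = ((1 5)(2 7 11 12 6)(3 9 4))^5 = (12)(1 5)(3 4 9)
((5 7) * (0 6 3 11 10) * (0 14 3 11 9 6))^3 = (3 11)(5 7)(6 14)(9 10)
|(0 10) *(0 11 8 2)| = 5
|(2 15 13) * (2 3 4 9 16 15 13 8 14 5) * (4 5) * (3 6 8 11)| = |(2 13 6 8 14 4 9 16 15 11 3 5)| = 12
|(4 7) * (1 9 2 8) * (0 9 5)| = |(0 9 2 8 1 5)(4 7)| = 6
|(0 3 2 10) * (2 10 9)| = 6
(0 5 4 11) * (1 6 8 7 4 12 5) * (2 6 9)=(0 1 9 2 6 8 7 4 11)(5 12)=[1, 9, 6, 3, 11, 12, 8, 4, 7, 2, 10, 0, 5]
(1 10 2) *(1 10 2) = [0, 2, 10, 3, 4, 5, 6, 7, 8, 9, 1] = (1 2 10)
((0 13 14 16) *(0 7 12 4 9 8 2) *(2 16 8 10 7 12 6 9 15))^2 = (0 14 16 4 2 13 8 12 15)(6 10)(7 9)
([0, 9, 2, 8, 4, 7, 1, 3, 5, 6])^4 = [0, 9, 2, 3, 4, 5, 1, 7, 8, 6]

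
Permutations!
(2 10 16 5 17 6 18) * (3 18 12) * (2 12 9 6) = (2 10 16 5 17)(3 18 12)(6 9) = [0, 1, 10, 18, 4, 17, 9, 7, 8, 6, 16, 11, 3, 13, 14, 15, 5, 2, 12]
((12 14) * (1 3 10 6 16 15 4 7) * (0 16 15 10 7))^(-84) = ((0 16 10 6 15 4)(1 3 7)(12 14))^(-84) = (16)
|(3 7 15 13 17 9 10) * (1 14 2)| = 21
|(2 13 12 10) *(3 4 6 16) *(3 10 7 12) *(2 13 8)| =6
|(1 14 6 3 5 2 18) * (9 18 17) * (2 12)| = 10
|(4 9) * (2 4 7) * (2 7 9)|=2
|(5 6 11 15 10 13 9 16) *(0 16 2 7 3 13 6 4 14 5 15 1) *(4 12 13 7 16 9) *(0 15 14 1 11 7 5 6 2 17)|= 39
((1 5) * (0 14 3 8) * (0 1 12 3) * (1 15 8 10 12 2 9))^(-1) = (0 14)(1 9 2 5)(3 12 10)(8 15)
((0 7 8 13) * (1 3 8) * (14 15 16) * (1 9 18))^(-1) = ((0 7 9 18 1 3 8 13)(14 15 16))^(-1) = (0 13 8 3 1 18 9 7)(14 16 15)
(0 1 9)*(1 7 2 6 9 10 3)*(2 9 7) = (0 2 6 7 9)(1 10 3) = [2, 10, 6, 1, 4, 5, 7, 9, 8, 0, 3]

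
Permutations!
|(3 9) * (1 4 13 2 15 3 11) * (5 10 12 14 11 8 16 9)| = 33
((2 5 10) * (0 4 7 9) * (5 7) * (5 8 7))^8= ((0 4 8 7 9)(2 5 10))^8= (0 7 4 9 8)(2 10 5)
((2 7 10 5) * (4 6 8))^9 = (2 7 10 5)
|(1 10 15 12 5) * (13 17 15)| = 7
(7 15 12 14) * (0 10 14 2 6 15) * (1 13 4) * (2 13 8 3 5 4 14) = [10, 8, 6, 5, 1, 4, 15, 0, 3, 9, 2, 11, 13, 14, 7, 12] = (0 10 2 6 15 12 13 14 7)(1 8 3 5 4)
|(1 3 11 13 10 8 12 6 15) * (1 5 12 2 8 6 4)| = 10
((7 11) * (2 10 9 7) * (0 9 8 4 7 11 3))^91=((0 9 11 2 10 8 4 7 3))^91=(0 9 11 2 10 8 4 7 3)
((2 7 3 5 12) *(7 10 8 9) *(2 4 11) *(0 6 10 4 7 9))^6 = (0 10)(3 12)(5 7)(6 8)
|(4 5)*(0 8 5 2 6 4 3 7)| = 15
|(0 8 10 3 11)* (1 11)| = |(0 8 10 3 1 11)| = 6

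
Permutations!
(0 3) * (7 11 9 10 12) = [3, 1, 2, 0, 4, 5, 6, 11, 8, 10, 12, 9, 7] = (0 3)(7 11 9 10 12)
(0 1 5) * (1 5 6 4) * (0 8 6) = (0 5 8 6 4 1) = [5, 0, 2, 3, 1, 8, 4, 7, 6]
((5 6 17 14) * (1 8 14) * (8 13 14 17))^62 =(1 17 8 6 5 14 13)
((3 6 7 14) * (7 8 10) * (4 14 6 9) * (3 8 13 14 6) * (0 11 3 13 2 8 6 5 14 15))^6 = ((0 11 3 9 4 5 14 6 2 8 10 7 13 15))^6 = (0 14 13 4 10 3 2)(5 7 9 8 11 6 15)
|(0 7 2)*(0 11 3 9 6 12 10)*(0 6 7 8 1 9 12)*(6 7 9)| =12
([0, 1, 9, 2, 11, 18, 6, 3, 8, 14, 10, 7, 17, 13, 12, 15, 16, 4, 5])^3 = (2 12 11)(3 14 4)(5 18)(7 9 17)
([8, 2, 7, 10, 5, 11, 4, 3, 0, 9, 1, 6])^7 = (0 8)(1 7 10 2 3)(4 6 11 5)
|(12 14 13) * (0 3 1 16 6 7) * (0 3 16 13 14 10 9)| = |(0 16 6 7 3 1 13 12 10 9)| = 10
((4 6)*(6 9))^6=((4 9 6))^6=(9)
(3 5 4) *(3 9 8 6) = (3 5 4 9 8 6) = [0, 1, 2, 5, 9, 4, 3, 7, 6, 8]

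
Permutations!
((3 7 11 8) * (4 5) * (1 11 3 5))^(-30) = (11)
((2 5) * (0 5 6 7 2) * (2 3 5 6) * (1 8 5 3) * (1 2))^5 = (0 8 2 6 5 1 7)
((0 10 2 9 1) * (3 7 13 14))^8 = (14)(0 9 10 1 2)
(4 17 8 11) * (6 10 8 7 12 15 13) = (4 17 7 12 15 13 6 10 8 11) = [0, 1, 2, 3, 17, 5, 10, 12, 11, 9, 8, 4, 15, 6, 14, 13, 16, 7]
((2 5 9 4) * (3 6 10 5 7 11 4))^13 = (2 7 11 4)(3 5 6 9 10)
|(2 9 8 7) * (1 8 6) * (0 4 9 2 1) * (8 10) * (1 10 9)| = |(0 4 1 9 6)(7 10 8)| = 15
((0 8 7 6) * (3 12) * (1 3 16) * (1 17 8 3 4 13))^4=(0 17)(1 4 13)(3 8)(6 16)(7 12)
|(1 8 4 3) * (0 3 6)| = 6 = |(0 3 1 8 4 6)|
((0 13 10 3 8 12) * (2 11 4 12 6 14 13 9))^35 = (0 12 4 11 2 9)(3 10 13 14 6 8)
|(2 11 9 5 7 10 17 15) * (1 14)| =8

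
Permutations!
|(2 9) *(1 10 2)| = 4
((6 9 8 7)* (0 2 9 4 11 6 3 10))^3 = ((0 2 9 8 7 3 10)(4 11 6))^3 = (11)(0 8 10 9 3 2 7)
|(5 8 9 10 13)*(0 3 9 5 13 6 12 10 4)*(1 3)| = 30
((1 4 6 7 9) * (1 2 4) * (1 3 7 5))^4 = ((1 3 7 9 2 4 6 5))^4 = (1 2)(3 4)(5 9)(6 7)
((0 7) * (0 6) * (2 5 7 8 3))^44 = ((0 8 3 2 5 7 6))^44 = (0 3 5 6 8 2 7)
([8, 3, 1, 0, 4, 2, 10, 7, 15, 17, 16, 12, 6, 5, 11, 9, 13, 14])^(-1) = [3, 2, 5, 1, 4, 13, 12, 7, 0, 15, 6, 14, 11, 16, 17, 8, 10, 9]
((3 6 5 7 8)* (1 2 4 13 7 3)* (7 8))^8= (1 13 2 8 4)(3 5 6)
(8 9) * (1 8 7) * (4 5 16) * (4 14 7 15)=(1 8 9 15 4 5 16 14 7)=[0, 8, 2, 3, 5, 16, 6, 1, 9, 15, 10, 11, 12, 13, 7, 4, 14]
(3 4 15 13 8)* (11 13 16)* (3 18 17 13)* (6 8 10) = (3 4 15 16 11)(6 8 18 17 13 10) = [0, 1, 2, 4, 15, 5, 8, 7, 18, 9, 6, 3, 12, 10, 14, 16, 11, 13, 17]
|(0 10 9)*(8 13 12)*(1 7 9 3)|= 6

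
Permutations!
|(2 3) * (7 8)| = 2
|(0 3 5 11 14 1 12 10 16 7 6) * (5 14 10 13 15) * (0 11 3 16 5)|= 13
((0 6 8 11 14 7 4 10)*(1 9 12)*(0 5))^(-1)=(0 5 10 4 7 14 11 8 6)(1 12 9)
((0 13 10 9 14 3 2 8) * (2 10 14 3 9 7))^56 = (0 14 3 7 8 13 9 10 2)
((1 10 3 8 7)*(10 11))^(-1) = (1 7 8 3 10 11)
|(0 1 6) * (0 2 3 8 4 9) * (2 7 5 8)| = |(0 1 6 7 5 8 4 9)(2 3)| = 8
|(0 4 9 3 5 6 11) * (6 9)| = 12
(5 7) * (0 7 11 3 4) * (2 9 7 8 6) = (0 8 6 2 9 7 5 11 3 4) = [8, 1, 9, 4, 0, 11, 2, 5, 6, 7, 10, 3]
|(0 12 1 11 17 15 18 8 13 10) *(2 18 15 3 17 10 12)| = 18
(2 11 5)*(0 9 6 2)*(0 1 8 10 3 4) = (0 9 6 2 11 5 1 8 10 3 4) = [9, 8, 11, 4, 0, 1, 2, 7, 10, 6, 3, 5]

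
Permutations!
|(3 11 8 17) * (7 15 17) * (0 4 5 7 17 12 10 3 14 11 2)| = |(0 4 5 7 15 12 10 3 2)(8 17 14 11)| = 36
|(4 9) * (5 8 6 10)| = |(4 9)(5 8 6 10)| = 4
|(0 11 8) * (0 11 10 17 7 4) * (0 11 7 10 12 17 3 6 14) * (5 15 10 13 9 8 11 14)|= |(0 12 17 13 9 8 7 4 14)(3 6 5 15 10)|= 45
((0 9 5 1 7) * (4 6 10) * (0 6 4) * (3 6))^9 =(0 9 5 1 7 3 6 10)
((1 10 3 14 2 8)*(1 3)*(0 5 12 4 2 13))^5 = ((0 5 12 4 2 8 3 14 13)(1 10))^5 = (0 8 5 3 12 14 4 13 2)(1 10)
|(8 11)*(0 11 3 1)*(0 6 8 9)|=|(0 11 9)(1 6 8 3)|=12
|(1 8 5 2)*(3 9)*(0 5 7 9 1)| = 15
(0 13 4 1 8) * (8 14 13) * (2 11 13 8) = [2, 14, 11, 3, 1, 5, 6, 7, 0, 9, 10, 13, 12, 4, 8] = (0 2 11 13 4 1 14 8)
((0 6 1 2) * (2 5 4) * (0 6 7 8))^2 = ((0 7 8)(1 5 4 2 6))^2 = (0 8 7)(1 4 6 5 2)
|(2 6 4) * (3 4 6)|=3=|(6)(2 3 4)|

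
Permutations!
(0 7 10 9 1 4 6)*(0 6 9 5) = (0 7 10 5)(1 4 9) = [7, 4, 2, 3, 9, 0, 6, 10, 8, 1, 5]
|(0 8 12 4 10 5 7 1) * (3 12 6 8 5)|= 4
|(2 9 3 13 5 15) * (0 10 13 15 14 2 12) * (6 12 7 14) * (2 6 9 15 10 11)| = 40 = |(0 11 2 15 7 14 6 12)(3 10 13 5 9)|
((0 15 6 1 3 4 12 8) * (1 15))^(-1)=((0 1 3 4 12 8)(6 15))^(-1)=(0 8 12 4 3 1)(6 15)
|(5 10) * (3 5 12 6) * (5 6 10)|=|(3 6)(10 12)|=2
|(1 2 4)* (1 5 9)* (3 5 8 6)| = 8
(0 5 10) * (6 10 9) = [5, 1, 2, 3, 4, 9, 10, 7, 8, 6, 0] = (0 5 9 6 10)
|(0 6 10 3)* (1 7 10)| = 6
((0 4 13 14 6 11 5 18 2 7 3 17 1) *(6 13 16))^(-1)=((0 4 16 6 11 5 18 2 7 3 17 1)(13 14))^(-1)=(0 1 17 3 7 2 18 5 11 6 16 4)(13 14)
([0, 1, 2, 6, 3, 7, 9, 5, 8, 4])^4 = (9)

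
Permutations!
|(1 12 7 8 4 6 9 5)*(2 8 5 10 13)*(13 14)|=8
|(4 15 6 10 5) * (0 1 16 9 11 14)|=30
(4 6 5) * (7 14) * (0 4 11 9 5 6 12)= (0 4 12)(5 11 9)(7 14)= [4, 1, 2, 3, 12, 11, 6, 14, 8, 5, 10, 9, 0, 13, 7]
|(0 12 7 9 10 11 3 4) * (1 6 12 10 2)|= |(0 10 11 3 4)(1 6 12 7 9 2)|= 30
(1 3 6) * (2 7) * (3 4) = (1 4 3 6)(2 7) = [0, 4, 7, 6, 3, 5, 1, 2]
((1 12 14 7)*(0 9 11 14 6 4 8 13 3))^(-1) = ((0 9 11 14 7 1 12 6 4 8 13 3))^(-1) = (0 3 13 8 4 6 12 1 7 14 11 9)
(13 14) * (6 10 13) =(6 10 13 14) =[0, 1, 2, 3, 4, 5, 10, 7, 8, 9, 13, 11, 12, 14, 6]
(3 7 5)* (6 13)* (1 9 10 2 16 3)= [0, 9, 16, 7, 4, 1, 13, 5, 8, 10, 2, 11, 12, 6, 14, 15, 3]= (1 9 10 2 16 3 7 5)(6 13)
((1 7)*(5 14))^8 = (14)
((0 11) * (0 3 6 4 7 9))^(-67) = ((0 11 3 6 4 7 9))^(-67) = (0 6 9 3 7 11 4)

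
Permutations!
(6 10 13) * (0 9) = (0 9)(6 10 13) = [9, 1, 2, 3, 4, 5, 10, 7, 8, 0, 13, 11, 12, 6]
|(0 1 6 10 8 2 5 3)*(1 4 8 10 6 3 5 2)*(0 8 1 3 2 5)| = 10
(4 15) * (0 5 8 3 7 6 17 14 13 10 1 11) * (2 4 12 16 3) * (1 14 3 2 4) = (0 5 8 4 15 12 16 2 1 11)(3 7 6 17)(10 14 13) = [5, 11, 1, 7, 15, 8, 17, 6, 4, 9, 14, 0, 16, 10, 13, 12, 2, 3]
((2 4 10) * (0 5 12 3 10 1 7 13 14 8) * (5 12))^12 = (0 12 3 10 2 4 1 7 13 14 8)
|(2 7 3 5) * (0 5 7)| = |(0 5 2)(3 7)| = 6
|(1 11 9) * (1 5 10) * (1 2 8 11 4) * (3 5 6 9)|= |(1 4)(2 8 11 3 5 10)(6 9)|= 6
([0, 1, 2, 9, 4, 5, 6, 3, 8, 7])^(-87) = [0, 1, 2, 3, 4, 5, 6, 7, 8, 9]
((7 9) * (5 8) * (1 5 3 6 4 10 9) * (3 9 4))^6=(10)(1 5 8 9 7)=((1 5 8 9 7)(3 6)(4 10))^6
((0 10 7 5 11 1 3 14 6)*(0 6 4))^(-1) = (0 4 14 3 1 11 5 7 10)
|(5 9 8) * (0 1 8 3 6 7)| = |(0 1 8 5 9 3 6 7)| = 8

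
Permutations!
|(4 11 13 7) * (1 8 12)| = |(1 8 12)(4 11 13 7)| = 12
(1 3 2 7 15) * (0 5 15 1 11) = (0 5 15 11)(1 3 2 7) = [5, 3, 7, 2, 4, 15, 6, 1, 8, 9, 10, 0, 12, 13, 14, 11]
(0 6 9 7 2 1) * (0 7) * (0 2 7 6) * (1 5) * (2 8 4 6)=(1 2 5)(4 6 9 8)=[0, 2, 5, 3, 6, 1, 9, 7, 4, 8]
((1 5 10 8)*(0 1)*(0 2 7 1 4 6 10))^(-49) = (0 2 4 7 6 1 10 5 8)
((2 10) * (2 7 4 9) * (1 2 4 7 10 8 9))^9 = ((10)(1 2 8 9 4))^9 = (10)(1 4 9 8 2)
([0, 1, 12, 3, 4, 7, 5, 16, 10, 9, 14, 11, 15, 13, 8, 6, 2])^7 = [0, 1, 2, 3, 4, 5, 6, 7, 10, 9, 14, 11, 12, 13, 8, 15, 16]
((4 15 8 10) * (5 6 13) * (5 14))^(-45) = ((4 15 8 10)(5 6 13 14))^(-45) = (4 10 8 15)(5 14 13 6)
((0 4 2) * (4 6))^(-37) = ((0 6 4 2))^(-37) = (0 2 4 6)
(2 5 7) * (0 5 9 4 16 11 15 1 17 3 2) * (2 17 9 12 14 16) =(0 5 7)(1 9 4 2 12 14 16 11 15)(3 17) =[5, 9, 12, 17, 2, 7, 6, 0, 8, 4, 10, 15, 14, 13, 16, 1, 11, 3]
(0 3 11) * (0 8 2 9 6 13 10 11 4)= [3, 1, 9, 4, 0, 5, 13, 7, 2, 6, 11, 8, 12, 10]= (0 3 4)(2 9 6 13 10 11 8)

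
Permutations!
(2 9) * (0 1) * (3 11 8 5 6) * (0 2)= (0 1 2 9)(3 11 8 5 6)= [1, 2, 9, 11, 4, 6, 3, 7, 5, 0, 10, 8]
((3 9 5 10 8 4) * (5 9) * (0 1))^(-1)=(0 1)(3 4 8 10 5)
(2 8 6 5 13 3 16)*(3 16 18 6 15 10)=(2 8 15 10 3 18 6 5 13 16)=[0, 1, 8, 18, 4, 13, 5, 7, 15, 9, 3, 11, 12, 16, 14, 10, 2, 17, 6]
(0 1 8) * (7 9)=(0 1 8)(7 9)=[1, 8, 2, 3, 4, 5, 6, 9, 0, 7]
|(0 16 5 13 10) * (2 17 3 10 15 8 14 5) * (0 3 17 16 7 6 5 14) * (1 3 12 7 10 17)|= 18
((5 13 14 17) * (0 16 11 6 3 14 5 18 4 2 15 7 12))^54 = ((0 16 11 6 3 14 17 18 4 2 15 7 12)(5 13))^54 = (0 11 3 17 4 15 12 16 6 14 18 2 7)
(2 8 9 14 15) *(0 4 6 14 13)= (0 4 6 14 15 2 8 9 13)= [4, 1, 8, 3, 6, 5, 14, 7, 9, 13, 10, 11, 12, 0, 15, 2]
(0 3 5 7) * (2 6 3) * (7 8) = (0 2 6 3 5 8 7) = [2, 1, 6, 5, 4, 8, 3, 0, 7]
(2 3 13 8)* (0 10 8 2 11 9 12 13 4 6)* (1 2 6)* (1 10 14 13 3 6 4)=(0 14 13 4 10 8 11 9 12 3 1 2 6)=[14, 2, 6, 1, 10, 5, 0, 7, 11, 12, 8, 9, 3, 4, 13]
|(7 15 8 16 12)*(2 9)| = 10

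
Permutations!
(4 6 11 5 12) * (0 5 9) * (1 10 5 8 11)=(0 8 11 9)(1 10 5 12 4 6)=[8, 10, 2, 3, 6, 12, 1, 7, 11, 0, 5, 9, 4]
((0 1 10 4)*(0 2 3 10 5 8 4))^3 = (0 8 3 1 4 10 5 2)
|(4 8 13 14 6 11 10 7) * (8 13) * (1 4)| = 8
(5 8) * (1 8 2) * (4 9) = (1 8 5 2)(4 9) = [0, 8, 1, 3, 9, 2, 6, 7, 5, 4]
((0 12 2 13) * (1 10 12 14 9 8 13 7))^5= ((0 14 9 8 13)(1 10 12 2 7))^5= (14)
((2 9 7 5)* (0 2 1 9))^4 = (9)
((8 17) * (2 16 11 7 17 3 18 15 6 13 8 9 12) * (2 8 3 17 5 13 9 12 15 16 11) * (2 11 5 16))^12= ((2 5 13 3 18)(6 9 15)(7 16 11)(8 17 12))^12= (2 13 18 5 3)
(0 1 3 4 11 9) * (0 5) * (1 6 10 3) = (0 6 10 3 4 11 9 5) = [6, 1, 2, 4, 11, 0, 10, 7, 8, 5, 3, 9]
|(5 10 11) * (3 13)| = |(3 13)(5 10 11)| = 6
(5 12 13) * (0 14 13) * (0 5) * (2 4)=(0 14 13)(2 4)(5 12)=[14, 1, 4, 3, 2, 12, 6, 7, 8, 9, 10, 11, 5, 0, 13]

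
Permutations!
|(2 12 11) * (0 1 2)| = |(0 1 2 12 11)| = 5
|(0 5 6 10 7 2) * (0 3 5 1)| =|(0 1)(2 3 5 6 10 7)| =6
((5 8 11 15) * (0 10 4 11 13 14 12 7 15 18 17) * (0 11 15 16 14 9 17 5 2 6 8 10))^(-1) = (2 15 4 10 5 18 11 17 9 13 8 6)(7 12 14 16)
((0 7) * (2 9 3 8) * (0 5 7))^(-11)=((2 9 3 8)(5 7))^(-11)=(2 9 3 8)(5 7)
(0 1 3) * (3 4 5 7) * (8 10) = [1, 4, 2, 0, 5, 7, 6, 3, 10, 9, 8] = (0 1 4 5 7 3)(8 10)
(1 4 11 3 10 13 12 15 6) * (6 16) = (1 4 11 3 10 13 12 15 16 6) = [0, 4, 2, 10, 11, 5, 1, 7, 8, 9, 13, 3, 15, 12, 14, 16, 6]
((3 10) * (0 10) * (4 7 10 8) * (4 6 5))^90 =((0 8 6 5 4 7 10 3))^90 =(0 6 4 10)(3 8 5 7)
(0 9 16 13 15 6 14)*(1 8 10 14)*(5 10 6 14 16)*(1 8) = (0 9 5 10 16 13 15 14)(6 8) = [9, 1, 2, 3, 4, 10, 8, 7, 6, 5, 16, 11, 12, 15, 0, 14, 13]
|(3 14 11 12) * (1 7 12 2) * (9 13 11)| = 9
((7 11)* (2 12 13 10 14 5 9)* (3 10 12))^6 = (14)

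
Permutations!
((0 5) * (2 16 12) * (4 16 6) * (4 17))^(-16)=(2 17 16)(4 12 6)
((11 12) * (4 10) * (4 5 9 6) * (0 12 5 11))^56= (12)(4 11 9)(5 6 10)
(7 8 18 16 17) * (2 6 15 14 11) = [0, 1, 6, 3, 4, 5, 15, 8, 18, 9, 10, 2, 12, 13, 11, 14, 17, 7, 16] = (2 6 15 14 11)(7 8 18 16 17)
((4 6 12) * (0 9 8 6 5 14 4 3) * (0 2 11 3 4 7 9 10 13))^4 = (0 10 13)(2 11 3)(4 9)(5 8)(6 14)(7 12)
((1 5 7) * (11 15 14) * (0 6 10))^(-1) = (0 10 6)(1 7 5)(11 14 15)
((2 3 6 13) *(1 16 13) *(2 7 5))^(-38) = ((1 16 13 7 5 2 3 6))^(-38) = (1 13 5 3)(2 6 16 7)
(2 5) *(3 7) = [0, 1, 5, 7, 4, 2, 6, 3] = (2 5)(3 7)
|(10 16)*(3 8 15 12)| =4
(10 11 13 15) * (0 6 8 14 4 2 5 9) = (0 6 8 14 4 2 5 9)(10 11 13 15) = [6, 1, 5, 3, 2, 9, 8, 7, 14, 0, 11, 13, 12, 15, 4, 10]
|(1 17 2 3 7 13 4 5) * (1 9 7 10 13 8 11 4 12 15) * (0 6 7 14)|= |(0 6 7 8 11 4 5 9 14)(1 17 2 3 10 13 12 15)|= 72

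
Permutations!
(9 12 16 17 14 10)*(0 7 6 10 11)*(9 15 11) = (0 7 6 10 15 11)(9 12 16 17 14) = [7, 1, 2, 3, 4, 5, 10, 6, 8, 12, 15, 0, 16, 13, 9, 11, 17, 14]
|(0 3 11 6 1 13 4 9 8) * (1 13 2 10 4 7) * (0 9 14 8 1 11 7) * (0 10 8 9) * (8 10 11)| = |(0 3 7 8)(1 2 10 4 14 9)(6 13 11)| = 12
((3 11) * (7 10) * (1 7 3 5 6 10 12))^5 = ((1 7 12)(3 11 5 6 10))^5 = (1 12 7)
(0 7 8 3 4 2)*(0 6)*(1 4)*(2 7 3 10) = (0 3 1 4 7 8 10 2 6) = [3, 4, 6, 1, 7, 5, 0, 8, 10, 9, 2]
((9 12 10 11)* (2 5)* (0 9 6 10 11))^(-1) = (0 10 6 11 12 9)(2 5)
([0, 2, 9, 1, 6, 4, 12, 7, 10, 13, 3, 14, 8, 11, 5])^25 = (1 3 10 8 12 6 4 5 14 11 13 9 2)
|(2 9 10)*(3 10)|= 4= |(2 9 3 10)|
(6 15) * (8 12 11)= [0, 1, 2, 3, 4, 5, 15, 7, 12, 9, 10, 8, 11, 13, 14, 6]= (6 15)(8 12 11)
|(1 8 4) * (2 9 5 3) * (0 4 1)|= |(0 4)(1 8)(2 9 5 3)|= 4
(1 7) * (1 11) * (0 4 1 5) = (0 4 1 7 11 5) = [4, 7, 2, 3, 1, 0, 6, 11, 8, 9, 10, 5]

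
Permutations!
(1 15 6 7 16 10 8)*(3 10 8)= (1 15 6 7 16 8)(3 10)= [0, 15, 2, 10, 4, 5, 7, 16, 1, 9, 3, 11, 12, 13, 14, 6, 8]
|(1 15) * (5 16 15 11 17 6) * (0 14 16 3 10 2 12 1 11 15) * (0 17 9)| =14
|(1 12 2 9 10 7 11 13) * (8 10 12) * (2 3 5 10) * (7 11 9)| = 11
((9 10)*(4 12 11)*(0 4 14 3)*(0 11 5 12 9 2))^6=(14)(0 4 9 10 2)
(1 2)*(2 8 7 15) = (1 8 7 15 2) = [0, 8, 1, 3, 4, 5, 6, 15, 7, 9, 10, 11, 12, 13, 14, 2]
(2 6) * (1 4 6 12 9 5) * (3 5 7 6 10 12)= [0, 4, 3, 5, 10, 1, 2, 6, 8, 7, 12, 11, 9]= (1 4 10 12 9 7 6 2 3 5)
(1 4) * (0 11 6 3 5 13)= (0 11 6 3 5 13)(1 4)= [11, 4, 2, 5, 1, 13, 3, 7, 8, 9, 10, 6, 12, 0]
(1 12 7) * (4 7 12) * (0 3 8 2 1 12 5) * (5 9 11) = (0 3 8 2 1 4 7 12 9 11 5) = [3, 4, 1, 8, 7, 0, 6, 12, 2, 11, 10, 5, 9]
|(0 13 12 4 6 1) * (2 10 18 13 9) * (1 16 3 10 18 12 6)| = 12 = |(0 9 2 18 13 6 16 3 10 12 4 1)|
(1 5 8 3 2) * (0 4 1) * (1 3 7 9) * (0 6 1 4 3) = (0 3 2 6 1 5 8 7 9 4) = [3, 5, 6, 2, 0, 8, 1, 9, 7, 4]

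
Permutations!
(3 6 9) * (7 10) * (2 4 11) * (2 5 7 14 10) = (2 4 11 5 7)(3 6 9)(10 14) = [0, 1, 4, 6, 11, 7, 9, 2, 8, 3, 14, 5, 12, 13, 10]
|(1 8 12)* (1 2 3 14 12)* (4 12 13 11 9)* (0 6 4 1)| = 12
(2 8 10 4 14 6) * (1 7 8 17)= (1 7 8 10 4 14 6 2 17)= [0, 7, 17, 3, 14, 5, 2, 8, 10, 9, 4, 11, 12, 13, 6, 15, 16, 1]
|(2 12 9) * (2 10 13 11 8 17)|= |(2 12 9 10 13 11 8 17)|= 8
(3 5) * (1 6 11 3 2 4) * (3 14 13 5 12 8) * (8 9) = (1 6 11 14 13 5 2 4)(3 12 9 8) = [0, 6, 4, 12, 1, 2, 11, 7, 3, 8, 10, 14, 9, 5, 13]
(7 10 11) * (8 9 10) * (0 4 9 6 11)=(0 4 9 10)(6 11 7 8)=[4, 1, 2, 3, 9, 5, 11, 8, 6, 10, 0, 7]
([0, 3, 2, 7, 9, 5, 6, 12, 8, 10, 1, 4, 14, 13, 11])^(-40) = (1 11 3 4 7 9 12 10 14)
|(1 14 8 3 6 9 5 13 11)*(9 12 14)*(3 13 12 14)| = 10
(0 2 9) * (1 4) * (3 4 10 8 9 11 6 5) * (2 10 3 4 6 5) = (0 10 8 9)(1 3 6 2 11 5 4) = [10, 3, 11, 6, 1, 4, 2, 7, 9, 0, 8, 5]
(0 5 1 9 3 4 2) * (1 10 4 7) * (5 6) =[6, 9, 0, 7, 2, 10, 5, 1, 8, 3, 4] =(0 6 5 10 4 2)(1 9 3 7)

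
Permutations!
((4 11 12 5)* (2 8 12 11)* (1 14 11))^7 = ((1 14 11)(2 8 12 5 4))^7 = (1 14 11)(2 12 4 8 5)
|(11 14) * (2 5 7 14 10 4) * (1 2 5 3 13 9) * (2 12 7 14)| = 35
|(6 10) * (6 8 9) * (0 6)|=5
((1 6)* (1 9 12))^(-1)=((1 6 9 12))^(-1)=(1 12 9 6)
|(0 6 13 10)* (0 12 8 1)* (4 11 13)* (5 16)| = 18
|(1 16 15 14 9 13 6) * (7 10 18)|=21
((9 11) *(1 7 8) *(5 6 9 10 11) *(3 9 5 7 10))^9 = ((1 10 11 3 9 7 8)(5 6))^9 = (1 11 9 8 10 3 7)(5 6)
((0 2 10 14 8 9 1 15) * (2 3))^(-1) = ((0 3 2 10 14 8 9 1 15))^(-1) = (0 15 1 9 8 14 10 2 3)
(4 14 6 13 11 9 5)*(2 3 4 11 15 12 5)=[0, 1, 3, 4, 14, 11, 13, 7, 8, 2, 10, 9, 5, 15, 6, 12]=(2 3 4 14 6 13 15 12 5 11 9)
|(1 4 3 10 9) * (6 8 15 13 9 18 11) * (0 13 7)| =|(0 13 9 1 4 3 10 18 11 6 8 15 7)| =13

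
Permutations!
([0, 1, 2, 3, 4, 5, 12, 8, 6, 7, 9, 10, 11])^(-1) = (6 8 7 9 10 11 12)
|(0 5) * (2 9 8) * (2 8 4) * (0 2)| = 5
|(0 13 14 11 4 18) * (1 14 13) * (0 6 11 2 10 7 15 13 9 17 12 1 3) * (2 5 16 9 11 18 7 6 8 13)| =|(0 3)(1 14 5 16 9 17 12)(2 10 6 18 8 13 11 4 7 15)| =70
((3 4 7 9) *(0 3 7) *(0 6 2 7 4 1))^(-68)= ((0 3 1)(2 7 9 4 6))^(-68)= (0 3 1)(2 9 6 7 4)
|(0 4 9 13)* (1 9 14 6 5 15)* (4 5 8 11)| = |(0 5 15 1 9 13)(4 14 6 8 11)| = 30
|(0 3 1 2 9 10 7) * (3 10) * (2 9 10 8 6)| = 6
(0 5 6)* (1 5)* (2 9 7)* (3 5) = [1, 3, 9, 5, 4, 6, 0, 2, 8, 7] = (0 1 3 5 6)(2 9 7)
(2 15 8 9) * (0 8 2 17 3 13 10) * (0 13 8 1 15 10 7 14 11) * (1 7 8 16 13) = [7, 15, 10, 16, 4, 5, 6, 14, 9, 17, 1, 0, 12, 8, 11, 2, 13, 3] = (0 7 14 11)(1 15 2 10)(3 16 13 8 9 17)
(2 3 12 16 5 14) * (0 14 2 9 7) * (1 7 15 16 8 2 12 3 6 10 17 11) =(0 14 9 15 16 5 12 8 2 6 10 17 11 1 7) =[14, 7, 6, 3, 4, 12, 10, 0, 2, 15, 17, 1, 8, 13, 9, 16, 5, 11]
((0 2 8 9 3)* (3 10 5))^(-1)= ((0 2 8 9 10 5 3))^(-1)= (0 3 5 10 9 8 2)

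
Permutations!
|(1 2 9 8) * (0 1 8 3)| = 5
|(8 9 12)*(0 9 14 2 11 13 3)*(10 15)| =18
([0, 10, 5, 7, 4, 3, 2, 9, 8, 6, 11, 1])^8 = (1 11 10)(2 3 9)(5 7 6)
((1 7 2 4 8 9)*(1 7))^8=(2 9 4 7 8)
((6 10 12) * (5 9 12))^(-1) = (5 10 6 12 9) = ((5 9 12 6 10))^(-1)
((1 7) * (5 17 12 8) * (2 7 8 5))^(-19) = (1 8 2 7)(5 12 17)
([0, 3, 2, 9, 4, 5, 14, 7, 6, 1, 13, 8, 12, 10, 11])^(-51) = [0, 1, 2, 3, 4, 5, 14, 7, 6, 9, 13, 8, 12, 10, 11]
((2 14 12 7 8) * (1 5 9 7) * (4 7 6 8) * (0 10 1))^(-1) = (0 12 14 2 8 6 9 5 1 10)(4 7)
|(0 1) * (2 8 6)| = |(0 1)(2 8 6)| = 6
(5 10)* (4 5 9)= [0, 1, 2, 3, 5, 10, 6, 7, 8, 4, 9]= (4 5 10 9)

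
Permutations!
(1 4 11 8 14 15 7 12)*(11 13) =(1 4 13 11 8 14 15 7 12) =[0, 4, 2, 3, 13, 5, 6, 12, 14, 9, 10, 8, 1, 11, 15, 7]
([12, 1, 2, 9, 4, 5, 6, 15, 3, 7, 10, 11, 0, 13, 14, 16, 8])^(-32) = (3 16 7)(8 15 9)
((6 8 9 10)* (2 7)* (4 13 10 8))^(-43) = (2 7)(4 13 10 6)(8 9)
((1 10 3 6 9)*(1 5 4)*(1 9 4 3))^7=(1 10)(3 4 5 6 9)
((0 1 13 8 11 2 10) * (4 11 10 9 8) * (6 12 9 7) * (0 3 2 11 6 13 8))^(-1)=(0 9 12 6 4 13 7 2 3 10 8 1)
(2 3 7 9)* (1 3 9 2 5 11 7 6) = [0, 3, 9, 6, 4, 11, 1, 2, 8, 5, 10, 7] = (1 3 6)(2 9 5 11 7)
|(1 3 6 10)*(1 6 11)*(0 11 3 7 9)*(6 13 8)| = |(0 11 1 7 9)(6 10 13 8)| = 20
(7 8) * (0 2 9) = (0 2 9)(7 8) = [2, 1, 9, 3, 4, 5, 6, 8, 7, 0]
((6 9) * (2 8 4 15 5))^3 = (2 15 8 5 4)(6 9)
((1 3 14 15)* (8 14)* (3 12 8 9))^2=((1 12 8 14 15)(3 9))^2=(1 8 15 12 14)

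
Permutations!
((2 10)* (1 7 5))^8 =((1 7 5)(2 10))^8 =(10)(1 5 7)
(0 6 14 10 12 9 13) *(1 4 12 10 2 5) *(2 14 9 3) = (14)(0 6 9 13)(1 4 12 3 2 5) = [6, 4, 5, 2, 12, 1, 9, 7, 8, 13, 10, 11, 3, 0, 14]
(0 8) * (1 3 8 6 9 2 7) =(0 6 9 2 7 1 3 8) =[6, 3, 7, 8, 4, 5, 9, 1, 0, 2]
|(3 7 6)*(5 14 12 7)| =6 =|(3 5 14 12 7 6)|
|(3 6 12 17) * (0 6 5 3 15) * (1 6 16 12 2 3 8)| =|(0 16 12 17 15)(1 6 2 3 5 8)| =30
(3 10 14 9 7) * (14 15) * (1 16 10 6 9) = (1 16 10 15 14)(3 6 9 7) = [0, 16, 2, 6, 4, 5, 9, 3, 8, 7, 15, 11, 12, 13, 1, 14, 10]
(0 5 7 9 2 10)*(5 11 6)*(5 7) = [11, 1, 10, 3, 4, 5, 7, 9, 8, 2, 0, 6] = (0 11 6 7 9 2 10)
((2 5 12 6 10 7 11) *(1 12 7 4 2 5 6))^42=((1 12)(2 6 10 4)(5 7 11))^42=(12)(2 10)(4 6)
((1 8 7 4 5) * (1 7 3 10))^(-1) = ((1 8 3 10)(4 5 7))^(-1) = (1 10 3 8)(4 7 5)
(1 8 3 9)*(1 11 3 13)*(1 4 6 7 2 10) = [0, 8, 10, 9, 6, 5, 7, 2, 13, 11, 1, 3, 12, 4] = (1 8 13 4 6 7 2 10)(3 9 11)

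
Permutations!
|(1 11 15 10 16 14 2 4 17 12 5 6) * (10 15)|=11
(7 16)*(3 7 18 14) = (3 7 16 18 14) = [0, 1, 2, 7, 4, 5, 6, 16, 8, 9, 10, 11, 12, 13, 3, 15, 18, 17, 14]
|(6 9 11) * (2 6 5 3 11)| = |(2 6 9)(3 11 5)| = 3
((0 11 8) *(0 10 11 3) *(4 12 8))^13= (0 3)(4 10 12 11 8)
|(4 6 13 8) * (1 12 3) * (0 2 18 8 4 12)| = 21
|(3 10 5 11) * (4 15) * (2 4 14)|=4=|(2 4 15 14)(3 10 5 11)|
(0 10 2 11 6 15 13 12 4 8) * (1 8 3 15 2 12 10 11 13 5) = (0 11 6 2 13 10 12 4 3 15 5 1 8) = [11, 8, 13, 15, 3, 1, 2, 7, 0, 9, 12, 6, 4, 10, 14, 5]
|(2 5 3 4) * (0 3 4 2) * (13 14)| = 10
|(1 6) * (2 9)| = |(1 6)(2 9)| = 2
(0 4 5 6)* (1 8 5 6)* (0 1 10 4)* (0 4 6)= (0 4)(1 8 5 10 6)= [4, 8, 2, 3, 0, 10, 1, 7, 5, 9, 6]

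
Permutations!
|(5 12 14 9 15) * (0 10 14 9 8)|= 4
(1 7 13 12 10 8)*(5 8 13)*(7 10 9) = (1 10 13 12 9 7 5 8) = [0, 10, 2, 3, 4, 8, 6, 5, 1, 7, 13, 11, 9, 12]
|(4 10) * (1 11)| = 2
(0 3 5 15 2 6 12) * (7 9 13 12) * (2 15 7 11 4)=(15)(0 3 5 7 9 13 12)(2 6 11 4)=[3, 1, 6, 5, 2, 7, 11, 9, 8, 13, 10, 4, 0, 12, 14, 15]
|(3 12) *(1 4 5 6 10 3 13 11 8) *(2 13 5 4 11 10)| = 21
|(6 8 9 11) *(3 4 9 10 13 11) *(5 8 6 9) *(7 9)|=9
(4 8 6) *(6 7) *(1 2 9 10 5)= [0, 2, 9, 3, 8, 1, 4, 6, 7, 10, 5]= (1 2 9 10 5)(4 8 7 6)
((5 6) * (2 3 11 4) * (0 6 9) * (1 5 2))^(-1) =(0 9 5 1 4 11 3 2 6)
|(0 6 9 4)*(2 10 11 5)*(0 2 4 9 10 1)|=8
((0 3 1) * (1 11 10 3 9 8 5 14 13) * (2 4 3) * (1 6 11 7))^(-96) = (0 8 14 6 10 4 7)(1 9 5 13 11 2 3)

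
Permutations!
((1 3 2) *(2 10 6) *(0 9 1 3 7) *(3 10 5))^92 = (2 6 10)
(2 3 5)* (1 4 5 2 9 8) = [0, 4, 3, 2, 5, 9, 6, 7, 1, 8] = (1 4 5 9 8)(2 3)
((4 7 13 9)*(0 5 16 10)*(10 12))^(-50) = ((0 5 16 12 10)(4 7 13 9))^(-50) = (16)(4 13)(7 9)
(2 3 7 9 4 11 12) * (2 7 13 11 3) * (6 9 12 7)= (3 13 11 7 12 6 9 4)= [0, 1, 2, 13, 3, 5, 9, 12, 8, 4, 10, 7, 6, 11]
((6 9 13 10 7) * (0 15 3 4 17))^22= (0 3 17 15 4)(6 13 7 9 10)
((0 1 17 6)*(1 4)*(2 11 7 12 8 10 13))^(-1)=(0 6 17 1 4)(2 13 10 8 12 7 11)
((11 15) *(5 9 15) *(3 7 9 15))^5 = ((3 7 9)(5 15 11))^5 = (3 9 7)(5 11 15)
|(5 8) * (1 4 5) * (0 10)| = 4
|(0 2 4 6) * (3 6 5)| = 6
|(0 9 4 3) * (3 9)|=|(0 3)(4 9)|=2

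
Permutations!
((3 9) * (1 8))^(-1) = (1 8)(3 9)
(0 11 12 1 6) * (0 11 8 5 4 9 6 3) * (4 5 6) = (0 8 6 11 12 1 3)(4 9) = [8, 3, 2, 0, 9, 5, 11, 7, 6, 4, 10, 12, 1]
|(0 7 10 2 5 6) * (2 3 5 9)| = 6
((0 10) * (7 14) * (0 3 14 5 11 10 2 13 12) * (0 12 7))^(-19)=((0 2 13 7 5 11 10 3 14))^(-19)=(0 14 3 10 11 5 7 13 2)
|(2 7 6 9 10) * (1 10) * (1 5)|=7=|(1 10 2 7 6 9 5)|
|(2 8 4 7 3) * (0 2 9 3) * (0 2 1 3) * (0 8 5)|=|(0 1 3 9 8 4 7 2 5)|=9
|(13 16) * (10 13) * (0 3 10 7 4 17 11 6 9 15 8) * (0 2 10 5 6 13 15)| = 60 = |(0 3 5 6 9)(2 10 15 8)(4 17 11 13 16 7)|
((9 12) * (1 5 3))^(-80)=((1 5 3)(9 12))^(-80)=(12)(1 5 3)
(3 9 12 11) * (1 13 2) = [0, 13, 1, 9, 4, 5, 6, 7, 8, 12, 10, 3, 11, 2] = (1 13 2)(3 9 12 11)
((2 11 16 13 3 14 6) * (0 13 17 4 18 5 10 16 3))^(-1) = (0 13)(2 6 14 3 11)(4 17 16 10 5 18)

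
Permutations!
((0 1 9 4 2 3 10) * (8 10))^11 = (0 4 8 1 2 10 9 3)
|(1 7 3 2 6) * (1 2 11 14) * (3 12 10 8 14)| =|(1 7 12 10 8 14)(2 6)(3 11)| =6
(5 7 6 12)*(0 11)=[11, 1, 2, 3, 4, 7, 12, 6, 8, 9, 10, 0, 5]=(0 11)(5 7 6 12)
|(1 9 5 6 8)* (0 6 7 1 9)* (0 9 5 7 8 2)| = 6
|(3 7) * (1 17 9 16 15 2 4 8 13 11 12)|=|(1 17 9 16 15 2 4 8 13 11 12)(3 7)|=22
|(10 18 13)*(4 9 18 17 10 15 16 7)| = 14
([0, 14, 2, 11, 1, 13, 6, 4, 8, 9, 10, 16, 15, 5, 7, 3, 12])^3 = [0, 4, 2, 12, 7, 13, 6, 14, 8, 9, 10, 15, 11, 5, 1, 16, 3]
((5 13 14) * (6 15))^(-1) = (5 14 13)(6 15)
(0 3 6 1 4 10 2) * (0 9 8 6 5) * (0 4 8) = (0 3 5 4 10 2 9)(1 8 6) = [3, 8, 9, 5, 10, 4, 1, 7, 6, 0, 2]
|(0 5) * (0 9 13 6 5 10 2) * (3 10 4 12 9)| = 10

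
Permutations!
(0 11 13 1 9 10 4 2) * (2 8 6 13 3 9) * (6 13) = [11, 2, 0, 9, 8, 5, 6, 7, 13, 10, 4, 3, 12, 1] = (0 11 3 9 10 4 8 13 1 2)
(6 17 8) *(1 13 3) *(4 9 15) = (1 13 3)(4 9 15)(6 17 8) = [0, 13, 2, 1, 9, 5, 17, 7, 6, 15, 10, 11, 12, 3, 14, 4, 16, 8]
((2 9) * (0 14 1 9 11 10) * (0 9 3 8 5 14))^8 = ((1 3 8 5 14)(2 11 10 9))^8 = (1 5 3 14 8)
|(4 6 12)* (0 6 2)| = 5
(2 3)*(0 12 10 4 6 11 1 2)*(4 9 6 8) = [12, 2, 3, 0, 8, 5, 11, 7, 4, 6, 9, 1, 10] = (0 12 10 9 6 11 1 2 3)(4 8)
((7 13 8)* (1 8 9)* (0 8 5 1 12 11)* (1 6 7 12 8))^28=(0 12 9 7 5)(1 11 8 13 6)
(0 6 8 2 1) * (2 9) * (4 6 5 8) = (0 5 8 9 2 1)(4 6) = [5, 0, 1, 3, 6, 8, 4, 7, 9, 2]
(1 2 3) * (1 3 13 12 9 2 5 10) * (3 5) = (1 3 5 10)(2 13 12 9) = [0, 3, 13, 5, 4, 10, 6, 7, 8, 2, 1, 11, 9, 12]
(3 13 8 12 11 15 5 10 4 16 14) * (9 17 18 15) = (3 13 8 12 11 9 17 18 15 5 10 4 16 14) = [0, 1, 2, 13, 16, 10, 6, 7, 12, 17, 4, 9, 11, 8, 3, 5, 14, 18, 15]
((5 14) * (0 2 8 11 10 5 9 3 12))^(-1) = (0 12 3 9 14 5 10 11 8 2)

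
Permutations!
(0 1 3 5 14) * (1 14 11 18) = [14, 3, 2, 5, 4, 11, 6, 7, 8, 9, 10, 18, 12, 13, 0, 15, 16, 17, 1] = (0 14)(1 3 5 11 18)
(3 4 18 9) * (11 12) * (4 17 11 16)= [0, 1, 2, 17, 18, 5, 6, 7, 8, 3, 10, 12, 16, 13, 14, 15, 4, 11, 9]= (3 17 11 12 16 4 18 9)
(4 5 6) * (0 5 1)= (0 5 6 4 1)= [5, 0, 2, 3, 1, 6, 4]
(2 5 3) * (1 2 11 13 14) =[0, 2, 5, 11, 4, 3, 6, 7, 8, 9, 10, 13, 12, 14, 1] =(1 2 5 3 11 13 14)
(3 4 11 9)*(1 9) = (1 9 3 4 11) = [0, 9, 2, 4, 11, 5, 6, 7, 8, 3, 10, 1]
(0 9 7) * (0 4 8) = (0 9 7 4 8) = [9, 1, 2, 3, 8, 5, 6, 4, 0, 7]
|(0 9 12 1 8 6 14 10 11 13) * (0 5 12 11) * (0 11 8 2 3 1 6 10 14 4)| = 30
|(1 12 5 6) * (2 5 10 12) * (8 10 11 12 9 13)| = |(1 2 5 6)(8 10 9 13)(11 12)| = 4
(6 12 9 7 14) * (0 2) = [2, 1, 0, 3, 4, 5, 12, 14, 8, 7, 10, 11, 9, 13, 6] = (0 2)(6 12 9 7 14)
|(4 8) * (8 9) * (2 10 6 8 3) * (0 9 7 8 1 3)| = |(0 9)(1 3 2 10 6)(4 7 8)| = 30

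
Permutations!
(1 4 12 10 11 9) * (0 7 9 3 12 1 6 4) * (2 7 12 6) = (0 12 10 11 3 6 4 1)(2 7 9) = [12, 0, 7, 6, 1, 5, 4, 9, 8, 2, 11, 3, 10]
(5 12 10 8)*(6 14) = (5 12 10 8)(6 14) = [0, 1, 2, 3, 4, 12, 14, 7, 5, 9, 8, 11, 10, 13, 6]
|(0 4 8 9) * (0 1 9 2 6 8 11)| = |(0 4 11)(1 9)(2 6 8)| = 6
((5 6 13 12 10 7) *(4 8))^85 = ((4 8)(5 6 13 12 10 7))^85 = (4 8)(5 6 13 12 10 7)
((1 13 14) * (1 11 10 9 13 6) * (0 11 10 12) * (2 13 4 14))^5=(0 12 11)(1 6)(2 13)(4 14 10 9)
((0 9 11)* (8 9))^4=((0 8 9 11))^4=(11)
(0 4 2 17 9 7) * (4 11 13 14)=(0 11 13 14 4 2 17 9 7)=[11, 1, 17, 3, 2, 5, 6, 0, 8, 7, 10, 13, 12, 14, 4, 15, 16, 9]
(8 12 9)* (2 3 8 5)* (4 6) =[0, 1, 3, 8, 6, 2, 4, 7, 12, 5, 10, 11, 9] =(2 3 8 12 9 5)(4 6)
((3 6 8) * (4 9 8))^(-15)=((3 6 4 9 8))^(-15)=(9)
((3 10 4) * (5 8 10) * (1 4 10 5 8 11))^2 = ((1 4 3 8 5 11))^2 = (1 3 5)(4 8 11)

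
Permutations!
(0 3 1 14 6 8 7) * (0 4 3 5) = (0 5)(1 14 6 8 7 4 3) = [5, 14, 2, 1, 3, 0, 8, 4, 7, 9, 10, 11, 12, 13, 6]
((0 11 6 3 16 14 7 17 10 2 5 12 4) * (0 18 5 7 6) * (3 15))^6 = ((0 11)(2 7 17 10)(3 16 14 6 15)(4 18 5 12))^6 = (2 17)(3 16 14 6 15)(4 5)(7 10)(12 18)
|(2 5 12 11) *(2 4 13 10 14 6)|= 9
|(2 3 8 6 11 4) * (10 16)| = |(2 3 8 6 11 4)(10 16)| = 6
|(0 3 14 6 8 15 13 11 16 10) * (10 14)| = 21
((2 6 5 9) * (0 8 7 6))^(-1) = (0 2 9 5 6 7 8)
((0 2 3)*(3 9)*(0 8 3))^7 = ((0 2 9)(3 8))^7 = (0 2 9)(3 8)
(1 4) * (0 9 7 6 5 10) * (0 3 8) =(0 9 7 6 5 10 3 8)(1 4) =[9, 4, 2, 8, 1, 10, 5, 6, 0, 7, 3]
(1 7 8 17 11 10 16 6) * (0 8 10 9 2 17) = [8, 7, 17, 3, 4, 5, 1, 10, 0, 2, 16, 9, 12, 13, 14, 15, 6, 11] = (0 8)(1 7 10 16 6)(2 17 11 9)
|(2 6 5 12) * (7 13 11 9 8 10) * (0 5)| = |(0 5 12 2 6)(7 13 11 9 8 10)| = 30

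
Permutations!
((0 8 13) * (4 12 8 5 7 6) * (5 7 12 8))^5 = (0 13 8 4 6 7)(5 12)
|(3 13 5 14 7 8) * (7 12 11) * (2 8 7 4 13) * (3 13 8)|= 14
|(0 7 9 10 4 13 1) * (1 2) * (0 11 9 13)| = |(0 7 13 2 1 11 9 10 4)| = 9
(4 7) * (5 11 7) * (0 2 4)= [2, 1, 4, 3, 5, 11, 6, 0, 8, 9, 10, 7]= (0 2 4 5 11 7)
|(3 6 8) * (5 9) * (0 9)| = 3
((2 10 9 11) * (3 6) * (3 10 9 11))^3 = (2 6)(3 11)(9 10)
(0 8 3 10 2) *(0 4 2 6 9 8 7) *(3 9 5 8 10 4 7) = [3, 1, 7, 4, 2, 8, 5, 0, 9, 10, 6] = (0 3 4 2 7)(5 8 9 10 6)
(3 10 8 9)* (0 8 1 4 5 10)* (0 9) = (0 8)(1 4 5 10)(3 9) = [8, 4, 2, 9, 5, 10, 6, 7, 0, 3, 1]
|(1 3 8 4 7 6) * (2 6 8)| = |(1 3 2 6)(4 7 8)| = 12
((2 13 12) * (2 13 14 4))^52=((2 14 4)(12 13))^52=(2 14 4)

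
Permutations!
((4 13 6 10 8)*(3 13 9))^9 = (3 6 8 9 13 10 4)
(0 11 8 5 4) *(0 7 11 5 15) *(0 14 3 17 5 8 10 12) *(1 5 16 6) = (0 8 15 14 3 17 16 6 1 5 4 7 11 10 12) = [8, 5, 2, 17, 7, 4, 1, 11, 15, 9, 12, 10, 0, 13, 3, 14, 6, 16]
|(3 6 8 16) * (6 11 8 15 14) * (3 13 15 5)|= |(3 11 8 16 13 15 14 6 5)|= 9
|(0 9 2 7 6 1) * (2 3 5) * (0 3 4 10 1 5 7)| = 10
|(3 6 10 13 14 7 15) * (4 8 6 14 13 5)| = |(3 14 7 15)(4 8 6 10 5)| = 20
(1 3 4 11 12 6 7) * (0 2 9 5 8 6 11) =(0 2 9 5 8 6 7 1 3 4)(11 12) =[2, 3, 9, 4, 0, 8, 7, 1, 6, 5, 10, 12, 11]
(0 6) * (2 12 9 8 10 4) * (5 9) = (0 6)(2 12 5 9 8 10 4) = [6, 1, 12, 3, 2, 9, 0, 7, 10, 8, 4, 11, 5]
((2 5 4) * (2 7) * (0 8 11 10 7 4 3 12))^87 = (0 5 10)(2 11 12)(3 7 8)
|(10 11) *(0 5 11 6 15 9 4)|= |(0 5 11 10 6 15 9 4)|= 8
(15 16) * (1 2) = (1 2)(15 16) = [0, 2, 1, 3, 4, 5, 6, 7, 8, 9, 10, 11, 12, 13, 14, 16, 15]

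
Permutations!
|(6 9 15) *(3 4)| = 6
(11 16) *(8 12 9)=(8 12 9)(11 16)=[0, 1, 2, 3, 4, 5, 6, 7, 12, 8, 10, 16, 9, 13, 14, 15, 11]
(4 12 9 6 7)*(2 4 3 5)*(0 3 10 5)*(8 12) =(0 3)(2 4 8 12 9 6 7 10 5) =[3, 1, 4, 0, 8, 2, 7, 10, 12, 6, 5, 11, 9]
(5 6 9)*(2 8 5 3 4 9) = (2 8 5 6)(3 4 9) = [0, 1, 8, 4, 9, 6, 2, 7, 5, 3]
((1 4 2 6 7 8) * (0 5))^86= ((0 5)(1 4 2 6 7 8))^86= (1 2 7)(4 6 8)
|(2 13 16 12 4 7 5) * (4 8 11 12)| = 6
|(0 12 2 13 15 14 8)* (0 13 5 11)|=20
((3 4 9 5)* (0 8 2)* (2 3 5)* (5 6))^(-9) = ((0 8 3 4 9 2)(5 6))^(-9) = (0 4)(2 3)(5 6)(8 9)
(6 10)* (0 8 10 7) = (0 8 10 6 7) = [8, 1, 2, 3, 4, 5, 7, 0, 10, 9, 6]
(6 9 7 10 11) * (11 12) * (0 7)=[7, 1, 2, 3, 4, 5, 9, 10, 8, 0, 12, 6, 11]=(0 7 10 12 11 6 9)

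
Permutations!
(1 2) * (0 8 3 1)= (0 8 3 1 2)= [8, 2, 0, 1, 4, 5, 6, 7, 3]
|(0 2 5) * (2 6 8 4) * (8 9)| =|(0 6 9 8 4 2 5)| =7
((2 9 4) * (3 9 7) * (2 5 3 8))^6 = ((2 7 8)(3 9 4 5))^6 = (3 4)(5 9)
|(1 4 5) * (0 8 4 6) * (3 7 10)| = |(0 8 4 5 1 6)(3 7 10)| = 6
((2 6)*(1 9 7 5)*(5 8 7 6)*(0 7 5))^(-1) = (0 2 6 9 1 5 8 7)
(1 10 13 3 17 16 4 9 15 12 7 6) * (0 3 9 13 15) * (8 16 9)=(0 3 17 9)(1 10 15 12 7 6)(4 13 8 16)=[3, 10, 2, 17, 13, 5, 1, 6, 16, 0, 15, 11, 7, 8, 14, 12, 4, 9]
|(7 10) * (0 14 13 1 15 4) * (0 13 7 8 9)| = |(0 14 7 10 8 9)(1 15 4 13)| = 12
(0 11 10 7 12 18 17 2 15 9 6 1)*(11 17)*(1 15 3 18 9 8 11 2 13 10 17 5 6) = [5, 0, 3, 18, 4, 6, 15, 12, 11, 1, 7, 17, 9, 10, 14, 8, 16, 13, 2] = (0 5 6 15 8 11 17 13 10 7 12 9 1)(2 3 18)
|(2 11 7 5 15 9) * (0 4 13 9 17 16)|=11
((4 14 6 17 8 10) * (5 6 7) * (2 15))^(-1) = (2 15)(4 10 8 17 6 5 7 14)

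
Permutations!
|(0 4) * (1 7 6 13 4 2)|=7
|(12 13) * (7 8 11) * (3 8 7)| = |(3 8 11)(12 13)| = 6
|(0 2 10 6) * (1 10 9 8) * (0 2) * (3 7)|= |(1 10 6 2 9 8)(3 7)|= 6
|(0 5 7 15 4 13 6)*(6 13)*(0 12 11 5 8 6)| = 9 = |(0 8 6 12 11 5 7 15 4)|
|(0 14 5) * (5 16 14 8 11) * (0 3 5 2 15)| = |(0 8 11 2 15)(3 5)(14 16)| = 10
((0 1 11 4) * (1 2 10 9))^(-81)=((0 2 10 9 1 11 4))^(-81)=(0 9 4 10 11 2 1)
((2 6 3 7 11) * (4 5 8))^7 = (2 3 11 6 7)(4 5 8)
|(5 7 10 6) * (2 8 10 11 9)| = 8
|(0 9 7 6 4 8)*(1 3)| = 6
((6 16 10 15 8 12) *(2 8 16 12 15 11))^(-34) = (2 15 10)(8 16 11)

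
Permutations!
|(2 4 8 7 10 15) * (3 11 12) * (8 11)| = |(2 4 11 12 3 8 7 10 15)| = 9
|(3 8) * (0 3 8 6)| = |(8)(0 3 6)| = 3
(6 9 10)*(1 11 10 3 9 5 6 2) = (1 11 10 2)(3 9)(5 6) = [0, 11, 1, 9, 4, 6, 5, 7, 8, 3, 2, 10]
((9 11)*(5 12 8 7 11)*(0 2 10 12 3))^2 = (0 10 8 11 5)(2 12 7 9 3)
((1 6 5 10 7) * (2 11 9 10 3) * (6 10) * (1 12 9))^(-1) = (1 11 2 3 5 6 9 12 7 10)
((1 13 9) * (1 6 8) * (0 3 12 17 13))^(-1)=((0 3 12 17 13 9 6 8 1))^(-1)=(0 1 8 6 9 13 17 12 3)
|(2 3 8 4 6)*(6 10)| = |(2 3 8 4 10 6)| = 6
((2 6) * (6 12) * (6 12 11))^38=((12)(2 11 6))^38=(12)(2 6 11)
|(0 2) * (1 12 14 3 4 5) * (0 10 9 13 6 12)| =|(0 2 10 9 13 6 12 14 3 4 5 1)| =12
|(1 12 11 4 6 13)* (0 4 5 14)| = |(0 4 6 13 1 12 11 5 14)| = 9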